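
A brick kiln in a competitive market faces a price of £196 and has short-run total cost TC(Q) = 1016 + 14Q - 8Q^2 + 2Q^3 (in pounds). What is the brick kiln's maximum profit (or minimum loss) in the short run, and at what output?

Profit = -£36 at Q = 7

AVC = 14 - 8Q + 2Q^2; min AVC = £6 at Q = 2. Since P = £196 ≥ min AVC, the firm produces.
With MC = 14 - 16Q + 6Q^2, P = MC on the upward-sloping part at Q* = 7.
TR = 196·7 = 1372. TC = 1016 + 392 = 1408. Profit = 1372 − 1408 = -£36.
Shutting down would mean losing the fixed cost of £1016, so operating at a loss of £36 is better by £980.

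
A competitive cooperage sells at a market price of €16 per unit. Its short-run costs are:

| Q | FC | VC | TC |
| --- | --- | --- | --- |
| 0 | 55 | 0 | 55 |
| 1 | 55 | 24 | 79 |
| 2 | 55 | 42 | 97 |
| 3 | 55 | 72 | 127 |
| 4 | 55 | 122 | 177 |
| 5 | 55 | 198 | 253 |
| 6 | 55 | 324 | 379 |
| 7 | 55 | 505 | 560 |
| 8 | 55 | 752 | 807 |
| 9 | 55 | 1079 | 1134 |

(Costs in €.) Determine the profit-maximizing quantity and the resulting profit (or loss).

Profit at each row (π = 16Q − TC): Q=0: -55; Q=1: -63; Q=2: -65; Q=3: -79; Q=4: -113; Q=5: -173; Q=6: -283; Q=7: -448; Q=8: -679; Q=9: -990.
Profit is highest at Q = 0. Equivalently, the lowest AVC in the table is 42/2 ≈ €21 at Q = 2, and P = €16 falls below it — price never covers variable cost, so the firm shuts down and loses only its fixed cost.

Q = 0 (shut down); profit = -€55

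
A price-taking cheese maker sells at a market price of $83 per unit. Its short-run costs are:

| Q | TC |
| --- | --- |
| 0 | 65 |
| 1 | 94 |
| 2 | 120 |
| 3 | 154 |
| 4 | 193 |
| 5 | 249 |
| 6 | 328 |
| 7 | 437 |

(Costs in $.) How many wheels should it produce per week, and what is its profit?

Tabulate TR − TC: Q=0: -65; Q=1: -11; Q=2: 46; Q=3: 95; Q=4: 139; Q=5: 166; Q=6: 170; Q=7: 144.
Profit is maximized at Q = 6. AVC there is 263/6 = $43.83 ≤ P, so producing beats shutting down (which would give -$65).

Q = 6; profit = $170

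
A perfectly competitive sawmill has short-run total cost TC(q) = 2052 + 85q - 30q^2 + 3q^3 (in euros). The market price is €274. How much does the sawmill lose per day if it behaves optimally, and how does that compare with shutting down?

AVC = 85 - 30q + 3q^2 has its minimum €10 at q = 5; price €274 clears that bar, so the firm operates.
With MC = 85 - 60q + 9q^2, P = MC on the upward-sloping part at q* = 9.
TR = 274·9 = 2466. TC = 2052 + 522 = 2574. Profit = 2466 − 2574 = -€108.
Shutting down would mean losing the fixed cost of €2052, so operating at a loss of €108 is better by €1944.

Profit = -€108 at q = 9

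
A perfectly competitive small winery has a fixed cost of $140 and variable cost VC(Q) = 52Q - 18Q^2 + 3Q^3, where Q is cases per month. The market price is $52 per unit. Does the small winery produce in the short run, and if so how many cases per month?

Strip out fixed cost: VC = 52Q - 18Q^2 + 3Q^3. Then AVC = 52 - 18Q + 3Q^2 and MC = 52 - 36Q + 9Q^2.
The AVC parabola has its vertex at Q = 18/6 = 3, where AVC = 52 - 18·3 + 3·3^2 = $25.
Because $52 ≥ $25, revenue can cover variable cost; the firm operates.
Solving P = MC: -36Q + 9Q^2 = 0 ⇒ Q = 0 or 4. On the upward-sloping branch, Q* = 4.
Check: AVC at Q = 4 is $28 ≤ P, so revenue covers variable cost.
Profit = P·Q − TC = 52·4 − 252 = -$44, a loss, but smaller than the $140 fixed cost the firm would lose by shutting down.

Produce at Q = 4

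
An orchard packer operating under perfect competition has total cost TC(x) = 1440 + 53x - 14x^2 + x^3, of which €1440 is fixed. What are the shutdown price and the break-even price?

Shutdown price = €4; break-even price = €149

AVC = 53 - 14x + x^2; minimized at x = 7, giving min AVC = €4. That is the shutdown price.
ATC = 1440/x + 53 - 14x + x^2. Setting dATC/dx = −1440/x^2 − 14 + 2x = 0 gives x = 12 (since 2·12^3 − 14·12^2 = 1440).
min ATC = 1440/12 + 53 − 14·12 + 12^2 = €149. That is the break-even price.
For €4 ≤ P < €149 the firm produces at a loss; below €4 it shuts down.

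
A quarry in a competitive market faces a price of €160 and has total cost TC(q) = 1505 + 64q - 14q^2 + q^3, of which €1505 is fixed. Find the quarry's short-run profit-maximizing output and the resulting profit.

Profit = -€65 at q = 12

AVC = 64 - 14q + q^2; min AVC = €15 at q = 7. Since P = €160 ≥ min AVC, the firm produces.
MC = 64 - 28q + 3q^2. Setting P = MC and taking the root on the rising branch gives q* = 12.
TR = 160·12 = 1920. TC = 1505 + 480 = 1985. Profit = 1920 − 1985 = -€65.
Shutting down would mean losing the fixed cost of €1505, so operating at a loss of €65 is better by €1440.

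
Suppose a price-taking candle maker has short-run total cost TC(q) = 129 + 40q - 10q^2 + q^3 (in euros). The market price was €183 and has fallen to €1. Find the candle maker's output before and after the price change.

Output falls from 11 to 0 (the firm shuts down)

MC = 40 - 20q + 3q^2; the shutdown threshold is min AVC = €15 (at q = 5).
With P = €183 above the shutdown price, P = MC gives q = 11.
At P = €1 < min AVC = €15, price no longer covers variable cost at any output, so the firm shuts down: q = 0.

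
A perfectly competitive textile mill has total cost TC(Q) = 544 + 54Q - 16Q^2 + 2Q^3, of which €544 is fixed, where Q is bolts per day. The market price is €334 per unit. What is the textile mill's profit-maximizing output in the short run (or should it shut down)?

Produce at Q = 10

Variable cost is VC = 54Q - 16Q^2 + 2Q^3, so AVC = VC/Q = 54 - 16Q + 2Q^2 and MC = dTC/dQ = 54 - 32Q + 6Q^2.
The AVC parabola has its vertex at Q = 16/4 = 4, where AVC = 54 - 16·4 + 2·4^2 = €22.
Since P = €334 ≥ min AVC = €22, price covers variable cost and the firm should produce.
P = MC gives -280 - 32Q + 6Q^2 = 0, with roots -14/3 and 10. Take the larger (rising MC): Q* = 10.
Check: AVC at Q = 10 is €94 ≤ P, so revenue covers variable cost.
Profit = P·Q − TC = 334·10 − 1484 = €1856.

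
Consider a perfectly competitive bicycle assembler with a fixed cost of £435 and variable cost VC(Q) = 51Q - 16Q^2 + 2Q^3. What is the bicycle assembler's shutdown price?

Short-run supply begins at min AVC. From VC = 51Q - 16Q^2 + 2Q^3, AVC = 51 - 16Q + 2Q^2.
dAVC/dQ = -16 + 4Q = 0 gives Q = 4. min AVC = 51 - 16·4 + 2·4^2 = 19.
For P < £19 the firm produces nothing.

£19 per unit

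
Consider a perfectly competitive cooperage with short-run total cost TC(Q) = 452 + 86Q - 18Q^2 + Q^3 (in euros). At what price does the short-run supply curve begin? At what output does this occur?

€5 per unit, at Q = 9

The shutdown price is the minimum of AVC. VC = 86Q - 18Q^2 + Q^3, so AVC = 86 - 18Q + Q^2.
dAVC/dQ = -18 + 2Q = 0 gives Q = 9. min AVC = 86 - 18·9 + 9^2 = 5.
The firm shuts down for any P below €5.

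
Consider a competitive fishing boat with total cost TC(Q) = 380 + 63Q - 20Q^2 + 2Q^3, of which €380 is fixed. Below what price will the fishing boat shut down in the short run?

€13 per unit

The firm shuts down when price falls below the minimum of average variable cost. AVC = VC/Q = 63 - 20Q + 2Q^2.
dAVC/dQ = -20 + 4Q = 0 gives Q = 5. min AVC = 63 - 20·5 + 2·5^2 = 13.
So the shutdown price is €13.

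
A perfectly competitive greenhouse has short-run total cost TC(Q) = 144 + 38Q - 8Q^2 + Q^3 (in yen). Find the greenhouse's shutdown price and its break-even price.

AVC = 38 - 8Q + Q^2; minimized at Q = 4, giving min AVC = ¥22. That is the shutdown price.
ATC = 144/Q + 38 - 8Q + Q^2. Setting dATC/dQ = −144/Q^2 − 8 + 2Q = 0 gives Q = 6 (since 2·6^3 − 8·6^2 = 144).
min ATC = 144/6 + 38 − 8·6 + 6^2 = ¥50. That is the break-even price.
For ¥22 ≤ P < ¥50 the firm produces at a loss; below ¥22 it shuts down.

Shutdown price = ¥22; break-even price = ¥50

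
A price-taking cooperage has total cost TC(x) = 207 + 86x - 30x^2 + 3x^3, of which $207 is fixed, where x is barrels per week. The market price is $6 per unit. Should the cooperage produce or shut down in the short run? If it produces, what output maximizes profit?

Shut down

Strip out fixed cost: VC = 86x - 30x^2 + 3x^3. Then AVC = 86 - 30x + 3x^2 and MC = 86 - 60x + 9x^2.
The AVC parabola has its vertex at x = 30/6 = 5, where AVC = 86 - 30·5 + 3·5^2 = $11.
With P < min AVC ($6 < $11), every unit sold adds to the loss.
Shutting down limits the loss to fixed cost, $207.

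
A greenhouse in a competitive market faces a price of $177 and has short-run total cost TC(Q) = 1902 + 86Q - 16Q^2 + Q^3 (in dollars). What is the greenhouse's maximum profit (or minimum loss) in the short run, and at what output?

AVC = 86 - 16Q + Q^2 has its minimum $22 at Q = 8; price $177 clears that bar, so the firm operates.
MC = 86 - 32Q + 3Q^2. Setting P = MC and taking the root on the rising branch gives Q* = 13.
TR = 177·13 = 2301. TC = 1902 + 611 = 2513. Profit = 2301 − 2513 = -$212.
That loss of $212 beats the $1902 the firm would lose by shutting down; producing recovers $1690 of fixed cost.

Profit = -$212 at Q = 13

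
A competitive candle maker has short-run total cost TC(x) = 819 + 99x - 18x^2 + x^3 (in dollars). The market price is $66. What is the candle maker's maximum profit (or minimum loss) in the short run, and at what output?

Profit = -$335 at x = 11

AVC = 99 - 18x + x^2 has its minimum $18 at x = 9; price $66 clears that bar, so the firm operates.
MC = 99 - 36x + 3x^2. Setting P = MC and taking the root on the rising branch gives x* = 11.
TR = 66·11 = 726. TC = 819 + 242 = 1061. Profit = 726 − 1061 = -$335.
By producing, the firm covers all variable cost plus $484 of fixed cost; shutting down would lose the full $819.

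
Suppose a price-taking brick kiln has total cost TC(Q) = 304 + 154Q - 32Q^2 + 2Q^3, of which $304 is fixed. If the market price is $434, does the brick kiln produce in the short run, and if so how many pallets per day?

Produce at Q = 14

From TC, MC = TC'(Q) = 154 - 64Q + 6Q^2 and AVC = VC/Q = 154 - 32Q + 2Q^2.
The AVC parabola has its vertex at Q = 32/4 = 8, where AVC = 154 - 32·8 + 2·8^2 = $26.
Because $434 ≥ $26, revenue can cover variable cost; the firm operates.
Solving P = MC: -280 - 64Q + 6Q^2 = 0 ⇒ Q = -10/3 or 14. On the upward-sloping branch, Q* = 14.
Check: AVC at Q = 14 is $98 ≤ P, so revenue covers variable cost.
Profit = P·Q − TC = 434·14 − 1676 = $4400.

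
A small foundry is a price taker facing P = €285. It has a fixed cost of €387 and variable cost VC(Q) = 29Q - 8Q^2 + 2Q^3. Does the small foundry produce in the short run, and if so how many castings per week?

Strip out fixed cost: VC = 29Q - 8Q^2 + 2Q^3. Then AVC = 29 - 8Q + 2Q^2 and MC = 29 - 16Q + 6Q^2.
The AVC parabola has its vertex at Q = 8/4 = 2, where AVC = 29 - 8·2 + 2·2^2 = €21.
P = €285 exceeds min AVC = €21, so the firm stays open.
P = MC gives -256 - 16Q + 6Q^2 = 0, with roots -16/3 and 8. Take the larger (rising MC): Q* = 8.
Check: AVC at Q = 8 is €93 ≤ P, so revenue covers variable cost.
Profit = P·Q − TC = 285·8 − 1131 = €1149.

Produce at Q = 8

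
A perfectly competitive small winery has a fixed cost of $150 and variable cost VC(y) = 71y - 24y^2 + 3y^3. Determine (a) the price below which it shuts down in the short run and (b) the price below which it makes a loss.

Shutdown price = $23; break-even price = $56

Shutdown price = min AVC. AVC = 71 - 24y + 3y^2, with vertex at y = 4 and minimum $23.
ATC = 150/y + 71 - 24y + 3y^2. Setting dATC/dy = −150/y^2 − 24 + 6y = 0 gives y = 5 (since 6·5^3 − 24·5^2 = 150).
min ATC = 150/5 + 71 − 24·5 + 3·5^2 = $56. That is the break-even price.
For $23 ≤ P < $56 the firm produces at a loss; below $23 it shuts down.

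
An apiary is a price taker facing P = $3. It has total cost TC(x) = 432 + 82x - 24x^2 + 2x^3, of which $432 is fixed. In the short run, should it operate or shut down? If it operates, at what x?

Shut down

From TC, MC = TC'(x) = 82 - 48x + 6x^2 and AVC = VC/x = 82 - 24x + 2x^2.
AVC is minimized where dAVC/dx = -24 + 4x = 0, at x = 6; min AVC = 82 - 24·6 + 2·6^2 = $10.
Since P = $3 < min AVC = $10, price fails to cover variable cost at any output.
The firm minimizes its loss by shutting down and losing only its fixed cost of $432.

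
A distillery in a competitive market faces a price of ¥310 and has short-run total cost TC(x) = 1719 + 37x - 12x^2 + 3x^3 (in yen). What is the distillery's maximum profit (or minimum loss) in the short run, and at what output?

Profit = -¥249 at x = 7

AVC = 37 - 12x + 3x^2; min AVC = ¥25 at x = 2. Since P = ¥310 ≥ min AVC, the firm produces.
With MC = 37 - 24x + 9x^2, P = MC on the upward-sloping part at x* = 7.
TR = 310·7 = 2170. TC = 1719 + 700 = 2419. Profit = 2170 − 2419 = -¥249.
That loss of ¥249 beats the ¥1719 the firm would lose by shutting down; producing recovers ¥1470 of fixed cost.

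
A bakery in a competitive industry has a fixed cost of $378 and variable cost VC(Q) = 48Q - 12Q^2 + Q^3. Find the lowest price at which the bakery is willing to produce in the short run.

$12 per unit

The firm shuts down when price falls below the minimum of average variable cost. AVC = VC/Q = 48 - 12Q + Q^2.
dAVC/dQ = -12 + 2Q = 0 gives Q = 6. min AVC = 48 - 12·6 + 6^2 = 12.
The firm shuts down for any P below $12.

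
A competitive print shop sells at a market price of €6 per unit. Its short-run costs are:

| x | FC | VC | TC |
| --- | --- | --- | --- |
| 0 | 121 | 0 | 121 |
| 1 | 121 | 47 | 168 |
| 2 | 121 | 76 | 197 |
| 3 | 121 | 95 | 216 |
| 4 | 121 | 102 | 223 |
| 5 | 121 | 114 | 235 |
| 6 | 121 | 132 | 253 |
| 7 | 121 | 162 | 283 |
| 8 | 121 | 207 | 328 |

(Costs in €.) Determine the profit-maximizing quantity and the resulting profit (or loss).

x = 0 (shut down); profit = -€121

Compute π = P·x − TC at each output: x=0: -121; x=1: -162; x=2: -185; x=3: -198; x=4: -199; x=5: -205; x=6: -217; x=7: -241; x=8: -280.
Profit is highest at x = 0. Equivalently, the lowest AVC in the table is 132/6 ≈ €22 at x = 6, and P = €6 falls below it — price never covers variable cost, so the firm shuts down and loses only its fixed cost.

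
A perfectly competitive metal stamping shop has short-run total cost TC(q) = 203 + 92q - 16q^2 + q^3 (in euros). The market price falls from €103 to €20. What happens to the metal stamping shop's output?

MC = 92 - 32q + 3q^2; the shutdown threshold is min AVC = €28 (at q = 8).
At P = €103 ≥ min AVC, set P = MC on the rising branch: q = 11.
At P = €20 < min AVC = €28, price no longer covers variable cost at any output, so the firm shuts down: q = 0.

Output falls from 11 to 0 (the firm shuts down)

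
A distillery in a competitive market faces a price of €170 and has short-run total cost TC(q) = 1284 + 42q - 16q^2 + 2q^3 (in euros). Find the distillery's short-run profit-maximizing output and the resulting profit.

Profit = -€260 at q = 8

AVC = 42 - 16q + 2q^2 has its minimum €10 at q = 4; price €170 clears that bar, so the firm operates.
MC = 42 - 32q + 6q^2. Setting P = MC and taking the root on the rising branch gives q* = 8.
TR = 170·8 = 1360. TC = 1284 + 336 = 1620. Profit = 1360 − 1620 = -€260.
Shutting down would mean losing the fixed cost of €1284, so operating at a loss of €260 is better by €1024.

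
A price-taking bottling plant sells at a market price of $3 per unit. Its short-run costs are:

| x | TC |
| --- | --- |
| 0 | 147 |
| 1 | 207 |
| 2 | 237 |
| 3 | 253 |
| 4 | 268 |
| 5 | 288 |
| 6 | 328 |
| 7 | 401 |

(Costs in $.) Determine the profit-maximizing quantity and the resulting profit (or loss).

Tabulate TR − TC: x=0: -147; x=1: -204; x=2: -231; x=3: -244; x=4: -256; x=5: -273; x=6: -310; x=7: -380.
Profit is highest at x = 0. Equivalently, the lowest AVC in the table is 141/5 ≈ $28.20 at x = 5, and P = $3 falls below it — price never covers variable cost, so the firm shuts down and loses only its fixed cost.

x = 0 (shut down); profit = -$147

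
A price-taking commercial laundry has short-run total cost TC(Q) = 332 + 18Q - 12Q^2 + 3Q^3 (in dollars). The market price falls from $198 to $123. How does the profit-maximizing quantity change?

Output falls from 6 to 5

AVC = 18 - 12Q + 3Q^2, minimized at Q = 2 where min AVC = $6. MC = 18 - 24Q + 9Q^2.
At P = $198 ≥ min AVC, set P = MC on the rising branch: Q = 6.
At P = $123 ≥ min AVC, set P = MC: Q = 5. The firm stays open but cuts output.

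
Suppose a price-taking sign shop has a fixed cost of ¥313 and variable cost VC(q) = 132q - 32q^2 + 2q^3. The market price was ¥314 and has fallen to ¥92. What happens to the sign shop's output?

Output falls from 13 to 10

AVC = 132 - 32q + 2q^2, minimized at q = 8 where min AVC = ¥4. MC = 132 - 64q + 6q^2.
At P = ¥314 ≥ min AVC, set P = MC on the rising branch: q = 13.
At P = ¥92 ≥ min AVC, set P = MC: q = 10. The firm stays open but cuts output.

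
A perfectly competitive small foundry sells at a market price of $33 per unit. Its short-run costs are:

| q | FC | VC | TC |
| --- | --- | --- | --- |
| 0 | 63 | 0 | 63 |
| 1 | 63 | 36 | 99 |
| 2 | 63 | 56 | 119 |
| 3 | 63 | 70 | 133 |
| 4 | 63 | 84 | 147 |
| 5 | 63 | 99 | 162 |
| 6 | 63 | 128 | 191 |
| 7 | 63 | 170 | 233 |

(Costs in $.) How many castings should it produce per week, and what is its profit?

Tabulate TR − TC: q=0: -63; q=1: -66; q=2: -53; q=3: -34; q=4: -15; q=5: 3; q=6: 7; q=7: -2.
Profit is maximized at q = 6. AVC there is 128/6 = $21.33 ≤ P, so producing beats shutting down (which would give -$63).

q = 6; profit = $7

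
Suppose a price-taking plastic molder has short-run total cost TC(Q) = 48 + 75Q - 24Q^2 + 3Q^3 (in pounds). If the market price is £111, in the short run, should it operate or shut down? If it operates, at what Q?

From TC, MC = TC'(Q) = 75 - 48Q + 9Q^2 and AVC = VC/Q = 75 - 24Q + 3Q^2.
AVC is minimized where dAVC/dQ = -24 + 6Q = 0, at Q = 4; min AVC = 75 - 24·4 + 3·4^2 = £27.
P = £111 exceeds min AVC = £27, so the firm stays open.
Set P = MC: 111 = 75 - 48Q + 9Q^2 → -36 - 48Q + 9Q^2 = 0. The roots are Q = -2/3 and Q = 6; the profit-maximizing output is on the rising part of MC, so Q* = 6.
Check: AVC at Q = 6 is £39 ≤ P, so revenue covers variable cost.
Profit = P·Q − TC = 111·6 − 282 = £384.

Produce at Q = 6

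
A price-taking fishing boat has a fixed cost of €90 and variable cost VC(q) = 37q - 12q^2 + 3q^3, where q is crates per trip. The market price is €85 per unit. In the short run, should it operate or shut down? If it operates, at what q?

Variable cost is VC = 37q - 12q^2 + 3q^3, so AVC = VC/q = 37 - 12q + 3q^2 and MC = dTC/dq = 37 - 24q + 9q^2.
AVC hits its minimum where MC = AVC, at q = 2, giving min AVC = 37 - 12·2 + 3·2^2 = €25.
Because €85 ≥ €25, revenue can cover variable cost; the firm operates.
Solving P = MC: -48 - 24q + 9q^2 = 0 ⇒ q = -4/3 or 4. On the upward-sloping branch, q* = 4.
Check: AVC at q = 4 is €37 ≤ P, so revenue covers variable cost.
Profit = P·q − TC = 85·4 − 238 = €102.

Produce at q = 4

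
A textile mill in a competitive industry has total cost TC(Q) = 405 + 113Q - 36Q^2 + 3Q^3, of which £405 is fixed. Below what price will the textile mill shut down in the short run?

£5 per unit

Short-run supply begins at min AVC. From VC = 113Q - 36Q^2 + 3Q^3, AVC = 113 - 36Q + 3Q^2.
dAVC/dQ = -36 + 6Q = 0 gives Q = 6. min AVC = 113 - 36·6 + 3·6^2 = 5.
For P < £5 the firm produces nothing.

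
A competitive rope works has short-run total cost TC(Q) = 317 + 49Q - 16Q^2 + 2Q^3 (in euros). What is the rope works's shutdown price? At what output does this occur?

€17 per unit, at Q = 4

Short-run supply begins at min AVC. From VC = 49Q - 16Q^2 + 2Q^3, AVC = 49 - 16Q + 2Q^2.
At the minimum of AVC, MC = AVC. MC = 49 - 32Q + 6Q^2; setting MC = AVC gives 4Q^2 - 16Q = 0, so Q = 4. min AVC = 17.
For P < €17 the firm produces nothing.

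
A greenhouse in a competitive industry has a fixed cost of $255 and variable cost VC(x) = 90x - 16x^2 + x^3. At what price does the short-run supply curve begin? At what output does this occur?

$26 per unit, at x = 8

Short-run supply begins at min AVC. From VC = 90x - 16x^2 + x^3, AVC = 90 - 16x + x^2.
At the minimum of AVC, MC = AVC. MC = 90 - 32x + 3x^2; setting MC = AVC gives 2x^2 - 16x = 0, so x = 8. min AVC = 26.
The firm shuts down for any P below $26.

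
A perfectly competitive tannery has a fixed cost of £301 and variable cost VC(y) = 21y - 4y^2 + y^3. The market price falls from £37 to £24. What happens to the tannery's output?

MC = 21 - 8y + 3y^2; the shutdown threshold is min AVC = £17 (at y = 2).
With P = £37 above the shutdown price, P = MC gives y = 4.
At P = £24 ≥ min AVC, set P = MC: y = 3. The firm stays open but cuts output.

Output falls from 4 to 3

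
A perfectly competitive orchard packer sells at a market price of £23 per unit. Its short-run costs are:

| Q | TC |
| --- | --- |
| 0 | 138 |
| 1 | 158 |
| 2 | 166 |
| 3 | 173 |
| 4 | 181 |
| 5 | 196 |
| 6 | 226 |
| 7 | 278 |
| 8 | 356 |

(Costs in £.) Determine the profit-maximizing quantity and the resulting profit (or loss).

Q = 5; profit = -£81

Profit at each row (π = 23Q − TC): Q=0: -138; Q=1: -135; Q=2: -120; Q=3: -104; Q=4: -89; Q=5: -81; Q=6: -88; Q=7: -117; Q=8: -172.
Profit is maximized at Q = 5. AVC there is 58/5 = £11.60 ≤ P, so producing beats shutting down (which would give -£138).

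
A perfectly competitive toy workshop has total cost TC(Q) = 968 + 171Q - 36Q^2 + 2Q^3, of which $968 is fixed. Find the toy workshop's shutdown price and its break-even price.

Shutdown price = min AVC. AVC = 171 - 36Q + 2Q^2, with vertex at Q = 9 and minimum $9.
ATC = 968/Q + 171 - 36Q + 2Q^2. Setting dATC/dQ = −968/Q^2 − 36 + 4Q = 0 gives Q = 11 (since 4·11^3 − 36·11^2 = 968).
min ATC = 968/11 + 171 − 36·11 + 2·11^2 = $105. That is the break-even price.
For $9 ≤ P < $105 the firm produces at a loss; below $9 it shuts down.

Shutdown price = $9; break-even price = $105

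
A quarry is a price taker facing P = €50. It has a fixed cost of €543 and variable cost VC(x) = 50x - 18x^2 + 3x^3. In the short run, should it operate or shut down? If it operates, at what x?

Produce at x = 4

Strip out fixed cost: VC = 50x - 18x^2 + 3x^3. Then AVC = 50 - 18x + 3x^2 and MC = 50 - 36x + 9x^2.
AVC is minimized where dAVC/dx = -18 + 6x = 0, at x = 3; min AVC = 50 - 18·3 + 3·3^2 = €23.
Since P = €50 ≥ min AVC = €23, price covers variable cost and the firm should produce.
Solving P = MC: -36x + 9x^2 = 0 ⇒ x = 0 or 4. On the upward-sloping branch, x* = 4.
Check: AVC at x = 4 is €26 ≤ P, so revenue covers variable cost.
Profit = P·x − TC = 50·4 − 647 = -€447, a loss, but smaller than the €543 fixed cost the firm would lose by shutting down.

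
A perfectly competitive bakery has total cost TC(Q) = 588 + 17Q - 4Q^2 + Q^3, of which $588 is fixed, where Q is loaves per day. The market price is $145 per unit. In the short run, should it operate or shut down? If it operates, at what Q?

From TC, MC = TC'(Q) = 17 - 8Q + 3Q^2 and AVC = VC/Q = 17 - 4Q + Q^2.
The AVC parabola has its vertex at Q = 4/2 = 2, where AVC = 17 - 4·2 + 2^2 = $13.
Because $145 ≥ $13, revenue can cover variable cost; the firm operates.
P = MC gives -128 - 8Q + 3Q^2 = 0, with roots -16/3 and 8. Take the larger (rising MC): Q* = 8.
Check: AVC at Q = 8 is $49 ≤ P, so revenue covers variable cost.
Profit = P·Q − TC = 145·8 − 980 = $180.

Produce at Q = 8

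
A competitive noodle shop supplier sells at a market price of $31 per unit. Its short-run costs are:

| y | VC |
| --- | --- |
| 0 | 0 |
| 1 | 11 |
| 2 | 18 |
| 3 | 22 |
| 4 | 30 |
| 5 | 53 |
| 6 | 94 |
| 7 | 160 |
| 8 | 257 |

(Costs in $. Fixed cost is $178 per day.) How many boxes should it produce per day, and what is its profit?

Profit at each row (π = 31y − TC): y=0: -178; y=1: -158; y=2: -134; y=3: -107; y=4: -84; y=5: -76; y=6: -86; y=7: -121; y=8: -187.
Profit is maximized at y = 5. AVC there is 53/5 = $10.60 ≤ P, so producing beats shutting down (which would give -$178).

y = 5; profit = -$76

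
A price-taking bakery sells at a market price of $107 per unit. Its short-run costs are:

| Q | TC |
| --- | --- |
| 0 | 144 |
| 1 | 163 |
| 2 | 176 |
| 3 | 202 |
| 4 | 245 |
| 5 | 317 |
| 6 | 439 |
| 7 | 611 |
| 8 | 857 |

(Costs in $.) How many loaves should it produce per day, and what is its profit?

Profit at each row (π = 107Q − TC): Q=0: -144; Q=1: -56; Q=2: 38; Q=3: 119; Q=4: 183; Q=5: 218; Q=6: 203; Q=7: 138; Q=8: -1.
Profit is maximized at Q = 5. AVC there is 173/5 = $34.60 ≤ P, so producing beats shutting down (which would give -$144).

Q = 5; profit = $218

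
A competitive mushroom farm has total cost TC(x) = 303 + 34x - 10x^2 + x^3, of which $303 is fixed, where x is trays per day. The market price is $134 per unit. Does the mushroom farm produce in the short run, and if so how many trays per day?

From TC, MC = TC'(x) = 34 - 20x + 3x^2 and AVC = VC/x = 34 - 10x + x^2.
The AVC parabola has its vertex at x = 10/2 = 5, where AVC = 34 - 10·5 + 5^2 = $9.
Since P = $134 ≥ min AVC = $9, price covers variable cost and the firm should produce.
P = MC gives -100 - 20x + 3x^2 = 0, with roots -10/3 and 10. Take the larger (rising MC): x* = 10.
Check: AVC at x = 10 is $34 ≤ P, so revenue covers variable cost.
Profit = P·x − TC = 134·10 − 643 = $697.

Produce at x = 10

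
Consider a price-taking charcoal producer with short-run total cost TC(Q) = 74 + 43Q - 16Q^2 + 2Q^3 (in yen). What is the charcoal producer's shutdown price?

Short-run supply begins at min AVC. From VC = 43Q - 16Q^2 + 2Q^3, AVC = 43 - 16Q + 2Q^2.
dAVC/dQ = -16 + 4Q = 0 gives Q = 4. min AVC = 43 - 16·4 + 2·4^2 = 11.
For P < ¥11 the firm produces nothing.

¥11 per unit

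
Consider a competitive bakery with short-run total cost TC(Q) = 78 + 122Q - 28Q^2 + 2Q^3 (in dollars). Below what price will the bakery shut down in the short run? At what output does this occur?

$24 per unit, at Q = 7

The firm shuts down when price falls below the minimum of average variable cost. AVC = VC/Q = 122 - 28Q + 2Q^2.
dAVC/dQ = -28 + 4Q = 0 gives Q = 7. min AVC = 122 - 28·7 + 2·7^2 = 24.
For P < $24 the firm produces nothing.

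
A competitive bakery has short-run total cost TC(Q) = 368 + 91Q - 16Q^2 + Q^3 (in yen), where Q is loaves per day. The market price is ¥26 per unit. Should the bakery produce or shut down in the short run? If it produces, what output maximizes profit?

Shut down

Variable cost is VC = 91Q - 16Q^2 + Q^3, so AVC = VC/Q = 91 - 16Q + Q^2 and MC = dTC/dQ = 91 - 32Q + 3Q^2.
The AVC parabola has its vertex at Q = 16/2 = 8, where AVC = 91 - 16·8 + 8^2 = ¥27.
P = ¥26 lies below min AVC = ¥27; no output level covers variable cost.
Shutting down limits the loss to fixed cost, ¥368.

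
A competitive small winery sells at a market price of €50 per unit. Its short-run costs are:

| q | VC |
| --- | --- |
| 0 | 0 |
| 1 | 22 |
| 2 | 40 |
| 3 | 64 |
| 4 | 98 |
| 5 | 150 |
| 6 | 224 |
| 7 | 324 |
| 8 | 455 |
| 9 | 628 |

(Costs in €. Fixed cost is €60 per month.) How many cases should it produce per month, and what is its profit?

Compute π = P·q − TC at each output: q=0: -60; q=1: -32; q=2: 0; q=3: 26; q=4: 42; q=5: 40; q=6: 16; q=7: -34; q=8: -115; q=9: -238.
Profit is maximized at q = 4. AVC there is 98/4 = €24.50 ≤ P, so producing beats shutting down (which would give -€60).

q = 4; profit = €42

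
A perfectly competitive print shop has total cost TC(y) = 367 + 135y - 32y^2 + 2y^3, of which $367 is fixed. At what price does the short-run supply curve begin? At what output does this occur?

$7 per unit, at y = 8

Short-run supply begins at min AVC. From VC = 135y - 32y^2 + 2y^3, AVC = 135 - 32y + 2y^2.
dAVC/dy = -32 + 4y = 0 gives y = 8. min AVC = 135 - 32·8 + 2·8^2 = 7.
The firm shuts down for any P below $7.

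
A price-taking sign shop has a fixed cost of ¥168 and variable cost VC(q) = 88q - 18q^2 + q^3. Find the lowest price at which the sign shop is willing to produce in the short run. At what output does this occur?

The firm shuts down when price falls below the minimum of average variable cost. AVC = VC/q = 88 - 18q + q^2.
At the minimum of AVC, MC = AVC. MC = 88 - 36q + 3q^2; setting MC = AVC gives 2q^2 - 18q = 0, so q = 9. min AVC = 7.
For P < ¥7 the firm produces nothing.

¥7 per unit, at q = 9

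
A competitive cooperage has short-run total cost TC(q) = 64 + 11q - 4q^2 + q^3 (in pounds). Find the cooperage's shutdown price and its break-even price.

Shutdown price = £7; break-even price = £27

AVC = 11 - 4q + q^2; minimized at q = 2, giving min AVC = £7. That is the shutdown price.
ATC = 64/q + 11 - 4q + q^2. Setting dATC/dq = −64/q^2 − 4 + 2q = 0 gives q = 4 (since 2·4^3 − 4·4^2 = 64).
min ATC = 64/4 + 11 − 4·4 + 4^2 = £27. That is the break-even price.
For £7 ≤ P < £27 the firm produces at a loss; below £7 it shuts down.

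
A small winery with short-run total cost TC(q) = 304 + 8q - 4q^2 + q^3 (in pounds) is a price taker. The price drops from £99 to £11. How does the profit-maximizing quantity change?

MC = 8 - 8q + 3q^2; the shutdown threshold is min AVC = £4 (at q = 2).
With P = £99 above the shutdown price, P = MC gives q = 7.
At P = £11 ≥ min AVC, set P = MC: q = 3. The firm stays open but cuts output.

Output falls from 7 to 3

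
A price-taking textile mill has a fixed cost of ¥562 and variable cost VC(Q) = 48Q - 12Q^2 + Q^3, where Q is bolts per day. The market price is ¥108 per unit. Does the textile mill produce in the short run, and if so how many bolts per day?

Variable cost is VC = 48Q - 12Q^2 + Q^3, so AVC = VC/Q = 48 - 12Q + Q^2 and MC = dTC/dQ = 48 - 24Q + 3Q^2.
AVC hits its minimum where MC = AVC, at Q = 6, giving min AVC = 48 - 12·6 + 6^2 = ¥12.
Since P = ¥108 ≥ min AVC = ¥12, price covers variable cost and the firm should produce.
Set P = MC: 108 = 48 - 24Q + 3Q^2 → -60 - 24Q + 3Q^2 = 0. The roots are Q = -2 and Q = 10; the profit-maximizing output is on the rising part of MC, so Q* = 10.
Check: AVC at Q = 10 is ¥28 ≤ P, so revenue covers variable cost.
Profit = P·Q − TC = 108·10 − 842 = ¥238.

Produce at Q = 10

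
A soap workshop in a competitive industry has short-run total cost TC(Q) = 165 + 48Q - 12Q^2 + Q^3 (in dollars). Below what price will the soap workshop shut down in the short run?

The shutdown price is the minimum of AVC. VC = 48Q - 12Q^2 + Q^3, so AVC = 48 - 12Q + Q^2.
dAVC/dQ = -12 + 2Q = 0 gives Q = 6. min AVC = 48 - 12·6 + 6^2 = 12.
The firm shuts down for any P below $12.

$12 per unit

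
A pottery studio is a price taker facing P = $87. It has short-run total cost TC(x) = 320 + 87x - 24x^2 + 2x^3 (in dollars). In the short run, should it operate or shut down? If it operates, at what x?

Produce at x = 8

From TC, MC = TC'(x) = 87 - 48x + 6x^2 and AVC = VC/x = 87 - 24x + 2x^2.
AVC is minimized where dAVC/dx = -24 + 4x = 0, at x = 6; min AVC = 87 - 24·6 + 2·6^2 = $15.
P = $87 exceeds min AVC = $15, so the firm stays open.
P = MC gives -48x + 6x^2 = 0, with roots 0 and 8. Take the larger (rising MC): x* = 8.
Check: AVC at x = 8 is $23 ≤ P, so revenue covers variable cost.
Profit = P·x − TC = 87·8 − 504 = $192.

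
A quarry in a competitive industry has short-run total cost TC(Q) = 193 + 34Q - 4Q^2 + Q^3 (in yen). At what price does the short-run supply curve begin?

Short-run supply begins at min AVC. From VC = 34Q - 4Q^2 + Q^3, AVC = 34 - 4Q + Q^2.
At the minimum of AVC, MC = AVC. MC = 34 - 8Q + 3Q^2; setting MC = AVC gives 2Q^2 - 4Q = 0, so Q = 2. min AVC = 30.
For P < ¥30 the firm produces nothing.

¥30 per unit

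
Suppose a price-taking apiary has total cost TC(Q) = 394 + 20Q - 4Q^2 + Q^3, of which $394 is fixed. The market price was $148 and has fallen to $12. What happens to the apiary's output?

Output falls from 8 to 0 (the firm shuts down)

AVC = 20 - 4Q + Q^2, minimized at Q = 2 where min AVC = $16. MC = 20 - 8Q + 3Q^2.
With P = $148 above the shutdown price, P = MC gives Q = 8.
At P = $12 < min AVC = $16, price no longer covers variable cost at any output, so the firm shuts down: Q = 0.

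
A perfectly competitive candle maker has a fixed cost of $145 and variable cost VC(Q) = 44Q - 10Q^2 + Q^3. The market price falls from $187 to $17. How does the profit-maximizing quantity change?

Output falls from 11 to 0 (the firm shuts down)

AVC = 44 - 10Q + Q^2, minimized at Q = 5 where min AVC = $19. MC = 44 - 20Q + 3Q^2.
With P = $187 above the shutdown price, P = MC gives Q = 11.
At P = $17 < min AVC = $19, price no longer covers variable cost at any output, so the firm shuts down: Q = 0.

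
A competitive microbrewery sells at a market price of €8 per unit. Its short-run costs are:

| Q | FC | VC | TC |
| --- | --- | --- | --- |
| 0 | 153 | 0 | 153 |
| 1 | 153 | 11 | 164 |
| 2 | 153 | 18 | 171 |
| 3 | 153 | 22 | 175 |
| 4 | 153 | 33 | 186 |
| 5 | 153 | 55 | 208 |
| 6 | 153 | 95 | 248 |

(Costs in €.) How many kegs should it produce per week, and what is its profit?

Tabulate TR − TC: Q=0: -153; Q=1: -156; Q=2: -155; Q=3: -151; Q=4: -154; Q=5: -168; Q=6: -200.
Profit is maximized at Q = 3. AVC there is 22/3 = €7.33 ≤ P, so producing beats shutting down (which would give -€153).

Q = 3; profit = -€151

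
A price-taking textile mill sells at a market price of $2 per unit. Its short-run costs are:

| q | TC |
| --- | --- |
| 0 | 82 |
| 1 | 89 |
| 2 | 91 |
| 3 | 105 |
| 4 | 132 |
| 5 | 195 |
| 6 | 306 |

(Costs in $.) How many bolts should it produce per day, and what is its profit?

Tabulate TR − TC: q=0: -82; q=1: -87; q=2: -87; q=3: -99; q=4: -124; q=5: -185; q=6: -294.
Profit is highest at q = 0. Equivalently, the lowest AVC in the table is 9/2 ≈ $4.50 at q = 2, and P = $2 falls below it — price never covers variable cost, so the firm shuts down and loses only its fixed cost.

q = 0 (shut down); profit = -$82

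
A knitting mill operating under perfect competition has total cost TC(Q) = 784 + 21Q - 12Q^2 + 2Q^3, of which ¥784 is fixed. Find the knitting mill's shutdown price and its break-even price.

Shutdown price = ¥3; break-even price = ¥147

Shutdown price = min AVC. AVC = 21 - 12Q + 2Q^2, with vertex at Q = 3 and minimum ¥3.
ATC = 784/Q + 21 - 12Q + 2Q^2. Setting dATC/dQ = −784/Q^2 − 12 + 4Q = 0 gives Q = 7 (since 4·7^3 − 12·7^2 = 784).
min ATC = 784/7 + 21 − 12·7 + 2·7^2 = ¥147. That is the break-even price.
For ¥3 ≤ P < ¥147 the firm produces at a loss; below ¥3 it shuts down.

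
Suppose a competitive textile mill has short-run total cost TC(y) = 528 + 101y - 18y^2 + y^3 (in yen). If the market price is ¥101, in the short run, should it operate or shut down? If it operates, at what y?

Variable cost is VC = 101y - 18y^2 + y^3, so AVC = VC/y = 101 - 18y + y^2 and MC = dTC/dy = 101 - 36y + 3y^2.
AVC hits its minimum where MC = AVC, at y = 9, giving min AVC = 101 - 18·9 + 9^2 = ¥20.
Because ¥101 ≥ ¥20, revenue can cover variable cost; the firm operates.
P = MC gives -36y + 3y^2 = 0, with roots 0 and 12. Take the larger (rising MC): y* = 12.
Check: AVC at y = 12 is ¥29 ≤ P, so revenue covers variable cost.
Profit = P·y − TC = 101·12 − 876 = ¥336.

Produce at y = 12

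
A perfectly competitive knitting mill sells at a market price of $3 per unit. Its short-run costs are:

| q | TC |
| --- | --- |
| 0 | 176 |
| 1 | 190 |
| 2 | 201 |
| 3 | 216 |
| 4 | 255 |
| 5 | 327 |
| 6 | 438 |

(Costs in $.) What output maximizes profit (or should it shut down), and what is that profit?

Tabulate TR − TC: q=0: -176; q=1: -187; q=2: -195; q=3: -207; q=4: -243; q=5: -312; q=6: -420.
Profit is highest at q = 0. Equivalently, the lowest AVC in the table is 25/2 ≈ $12.50 at q = 2, and P = $3 falls below it — price never covers variable cost, so the firm shuts down and loses only its fixed cost.

q = 0 (shut down); profit = -$176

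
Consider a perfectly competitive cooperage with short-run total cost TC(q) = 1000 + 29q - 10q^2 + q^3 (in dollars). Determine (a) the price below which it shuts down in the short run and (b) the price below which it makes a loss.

Shutdown price = min AVC. AVC = 29 - 10q + q^2, with vertex at q = 5 and minimum $4.
ATC = 1000/q + 29 - 10q + q^2. Setting dATC/dq = −1000/q^2 − 10 + 2q = 0 gives q = 10 (since 2·10^3 − 10·10^2 = 1000).
min ATC = 1000/10 + 29 − 10·10 + 10^2 = $129. That is the break-even price.
For $4 ≤ P < $129 the firm produces at a loss; below $4 it shuts down.

Shutdown price = $4; break-even price = $129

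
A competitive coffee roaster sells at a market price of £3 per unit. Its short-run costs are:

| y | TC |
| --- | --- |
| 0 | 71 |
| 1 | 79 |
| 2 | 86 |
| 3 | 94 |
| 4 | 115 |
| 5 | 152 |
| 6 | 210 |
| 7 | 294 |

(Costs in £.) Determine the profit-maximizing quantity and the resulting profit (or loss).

Profit at each row (π = 3y − TC): y=0: -71; y=1: -76; y=2: -80; y=3: -85; y=4: -103; y=5: -137; y=6: -192; y=7: -273.
Profit is highest at y = 0. Equivalently, the lowest AVC in the table is 15/2 ≈ £7.50 at y = 2, and P = £3 falls below it — price never covers variable cost, so the firm shuts down and loses only its fixed cost.

y = 0 (shut down); profit = -£71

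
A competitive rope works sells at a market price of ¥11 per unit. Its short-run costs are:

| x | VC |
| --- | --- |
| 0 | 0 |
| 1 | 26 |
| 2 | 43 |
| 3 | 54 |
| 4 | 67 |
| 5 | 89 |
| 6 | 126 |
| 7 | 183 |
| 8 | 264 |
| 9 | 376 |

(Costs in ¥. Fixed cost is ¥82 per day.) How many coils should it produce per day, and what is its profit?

x = 0 (shut down); profit = -¥82

Compute π = P·x − TC at each output: x=0: -82; x=1: -97; x=2: -103; x=3: -103; x=4: -105; x=5: -116; x=6: -142; x=7: -188; x=8: -258; x=9: -359.
Profit is highest at x = 0. Equivalently, the lowest AVC in the table is 67/4 ≈ ¥16.75 at x = 4, and P = ¥11 falls below it — price never covers variable cost, so the firm shuts down and loses only its fixed cost.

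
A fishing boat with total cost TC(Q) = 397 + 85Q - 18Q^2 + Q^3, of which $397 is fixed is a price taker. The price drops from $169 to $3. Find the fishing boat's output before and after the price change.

AVC = 85 - 18Q + Q^2, minimized at Q = 9 where min AVC = $4. MC = 85 - 36Q + 3Q^2.
With P = $169 above the shutdown price, P = MC gives Q = 14.
At P = $3 < min AVC = $4, price no longer covers variable cost at any output, so the firm shuts down: Q = 0.

Output falls from 14 to 0 (the firm shuts down)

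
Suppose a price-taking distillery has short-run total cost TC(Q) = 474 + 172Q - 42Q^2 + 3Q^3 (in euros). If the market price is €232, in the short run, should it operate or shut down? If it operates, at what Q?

Variable cost is VC = 172Q - 42Q^2 + 3Q^3, so AVC = VC/Q = 172 - 42Q + 3Q^2 and MC = dTC/dQ = 172 - 84Q + 9Q^2.
The AVC parabola has its vertex at Q = 42/6 = 7, where AVC = 172 - 42·7 + 3·7^2 = €25.
Since P = €232 ≥ min AVC = €25, price covers variable cost and the firm should produce.
Solving P = MC: -60 - 84Q + 9Q^2 = 0 ⇒ Q = -2/3 or 10. On the upward-sloping branch, Q* = 10.
Check: AVC at Q = 10 is €52 ≤ P, so revenue covers variable cost.
Profit = P·Q − TC = 232·10 − 994 = €1326.

Produce at Q = 10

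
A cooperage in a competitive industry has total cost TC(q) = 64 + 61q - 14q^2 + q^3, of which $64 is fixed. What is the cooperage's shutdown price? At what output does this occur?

$12 per unit, at q = 7

The firm shuts down when price falls below the minimum of average variable cost. AVC = VC/q = 61 - 14q + q^2.
dAVC/dq = -14 + 2q = 0 gives q = 7. min AVC = 61 - 14·7 + 7^2 = 12.
The firm shuts down for any P below $12.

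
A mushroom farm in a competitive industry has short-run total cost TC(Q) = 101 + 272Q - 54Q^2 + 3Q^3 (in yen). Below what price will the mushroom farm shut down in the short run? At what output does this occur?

¥29 per unit, at Q = 9

The shutdown price is the minimum of AVC. VC = 272Q - 54Q^2 + 3Q^3, so AVC = 272 - 54Q + 3Q^2.
dAVC/dQ = -54 + 6Q = 0 gives Q = 9. min AVC = 272 - 54·9 + 3·9^2 = 29.
The firm shuts down for any P below ¥29.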